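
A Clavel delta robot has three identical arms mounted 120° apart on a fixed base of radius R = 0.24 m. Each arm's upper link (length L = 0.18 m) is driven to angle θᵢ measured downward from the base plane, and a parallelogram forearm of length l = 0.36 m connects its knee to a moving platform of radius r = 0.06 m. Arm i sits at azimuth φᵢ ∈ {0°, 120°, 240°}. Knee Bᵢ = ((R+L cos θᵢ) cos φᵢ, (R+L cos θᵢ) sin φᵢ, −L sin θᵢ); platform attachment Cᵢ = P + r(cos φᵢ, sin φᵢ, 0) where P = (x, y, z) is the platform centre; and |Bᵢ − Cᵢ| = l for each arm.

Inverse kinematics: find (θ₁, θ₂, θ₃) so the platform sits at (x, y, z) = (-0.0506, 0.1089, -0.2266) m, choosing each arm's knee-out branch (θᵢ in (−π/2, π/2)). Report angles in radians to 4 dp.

rotate P by −φ1: (-0.0506, 0.1089, -0.2266)
  A cos θ + B sin θ = C:  0.2306·cos θ + -0.2266·sin θ = -0.0533
  γ=atan2(-0.2266,0.2306)=-0.7766;  ψ=arccos(-0.1648)=1.7364;  θ1=γ+ψ≈0.9597
rotate P by −φ2: (0.1196, -0.0106, -0.2266)
  A=0.0604, B=-0.2266, C=(l²−L²−A²−y'²−z²)/(2L)=0.1169
  γ=atan2(-0.2266,0.0604)=-1.3103;  ψ=arccos(0.4986)=1.0488;  θ2=γ+ψ≈-0.2615
arm 3 (φ=240.0°): x'=-0.0690, y'=-0.0983
  e−x'=0.2490;  (l²−L²−(e−x')²−y'²−z²)/2L = -0.0717
  θ3 = atan2(B,A) + arccos(C/0.3367) = 1.0471

θ₁ = 0.9597, θ₂ = -0.2615, θ₃ = 1.0471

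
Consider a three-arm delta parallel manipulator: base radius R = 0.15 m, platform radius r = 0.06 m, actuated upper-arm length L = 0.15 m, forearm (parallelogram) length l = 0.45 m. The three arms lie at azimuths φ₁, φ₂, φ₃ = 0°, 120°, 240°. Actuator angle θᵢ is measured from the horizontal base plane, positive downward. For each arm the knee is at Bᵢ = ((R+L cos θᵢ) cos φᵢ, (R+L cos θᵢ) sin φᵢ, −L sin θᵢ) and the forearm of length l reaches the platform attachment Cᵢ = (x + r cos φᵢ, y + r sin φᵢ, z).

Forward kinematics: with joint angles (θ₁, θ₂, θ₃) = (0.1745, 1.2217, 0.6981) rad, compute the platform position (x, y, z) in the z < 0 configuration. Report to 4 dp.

(0.1571, -0.1036, -0.4565)

O1 = (0.2377·cos0.0°, 0.2377·sin0.0°, -0.0260) = (0.2377, 0.0000, -0.0260)
φ2=120.0°: virtual centre (-0.0707, 0.1224, -0.1410), radius l
O3 = (0.2049·cos240.0°, 0.2049·sin240.0°, -0.0964) = (-0.1025, -0.1775, -0.0964)
|O₂|²−|O₁|² = -0.0174;  |O₃|²−|O₁|² = -0.0059
[-0.6168 0.2448 -0.2298]·P = -0.0174;  [-0.6804 -0.3549 -0.1407]·P = -0.0059
det = 0.3854;  x = 0.0197+-0.3010z,  y = -0.0212+0.1805z
sphere 1 gives Az²+Bz+C=0 with A=1.1232, B=0.1757, C=-0.1539;  B²−4AC=0.7221;  roots -0.4565, 0.3001;  negative root z = -0.4565
x = 0.1571, y = -0.1036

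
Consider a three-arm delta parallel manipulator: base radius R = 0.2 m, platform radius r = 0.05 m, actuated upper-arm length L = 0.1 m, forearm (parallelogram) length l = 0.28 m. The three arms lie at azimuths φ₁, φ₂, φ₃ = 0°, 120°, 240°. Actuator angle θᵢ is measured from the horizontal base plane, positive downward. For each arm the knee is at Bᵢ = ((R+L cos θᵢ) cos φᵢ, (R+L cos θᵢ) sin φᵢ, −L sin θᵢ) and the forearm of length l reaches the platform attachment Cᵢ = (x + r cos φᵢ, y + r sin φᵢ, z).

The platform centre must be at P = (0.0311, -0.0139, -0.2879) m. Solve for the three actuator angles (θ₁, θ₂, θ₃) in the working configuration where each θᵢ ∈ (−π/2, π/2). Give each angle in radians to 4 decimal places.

rotate P by −φ1: (0.0311, -0.0139, -0.2879)
  A=0.1189, B=-0.2879, C=(l²−L²−A²−y'²−z²)/(2L)=-0.1441
  γ=atan2(-0.2879,0.1189)=-1.1791;  ψ=arccos(-0.4626)=2.0517;  θ1=γ+ψ≈0.8725
rotate P by −φ2: (-0.0276, -0.0200, -0.2879)
  A=0.1776, B=-0.2879, C=(l²−L²−A²−y'²−z²)/(2L)=-0.2321
  γ=atan2(-0.2879,0.1776)=-1.0181;  ψ=arccos(-0.6862)=2.3270;  θ2=γ+ψ≈1.3090
arm 3 (φ=240.0°): x'=-0.0035, y'=0.0339
  e−x'=0.1535;  (l²−L²−(e−x')²−y'²−z²)/2L = -0.1960
  √(A²+B²)=0.3263;  θ3 = -1.0809+2.2152 ≈ 1.1343

θ₁ = 0.8725, θ₂ = 1.3090, θ₃ = 1.1343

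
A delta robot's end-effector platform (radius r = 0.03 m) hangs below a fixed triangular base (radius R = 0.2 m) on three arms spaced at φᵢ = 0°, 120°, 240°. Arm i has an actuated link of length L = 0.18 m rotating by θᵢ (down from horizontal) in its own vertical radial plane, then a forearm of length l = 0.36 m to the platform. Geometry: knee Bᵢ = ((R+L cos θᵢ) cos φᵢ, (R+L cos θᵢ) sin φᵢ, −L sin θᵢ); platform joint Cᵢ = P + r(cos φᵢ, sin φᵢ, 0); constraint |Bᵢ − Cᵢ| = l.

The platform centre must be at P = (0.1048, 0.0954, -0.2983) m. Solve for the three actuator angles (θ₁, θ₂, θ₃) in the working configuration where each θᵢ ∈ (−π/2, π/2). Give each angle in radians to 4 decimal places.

rotate P by −φ1: (0.1048, 0.0954, -0.2983)
  A cos θ + B sin θ = C:  0.0652·cos θ + -0.2983·sin θ = -0.0143
  γ=atan2(-0.2983,0.0652)=-1.3556;  ψ=arccos(-0.0467)=1.6175;  θ1=γ+ψ≈0.2619
rotate P by −φ2: (0.0302, -0.1385, -0.2983)
  e−x'=0.1398;  (l²−L²−(e−x')²−y'²−z²)/2L = -0.0847
  γ=atan2(-0.2983,0.1398)=-1.1326;  ψ=arccos(-0.2571)=1.8308;  θ2=γ+ψ≈0.6982
rotate P by −φ3: (-0.1350, 0.0431, -0.2983)
  A=0.3050, B=-0.2983, C=(l²−L²−A²−y'²−z²)/(2L)=-0.2408
  θ3 = atan2(B,A) + arccos(C/0.4266) = 1.3961

θ₁ = 0.2619, θ₂ = 0.6982, θ₃ = 1.3961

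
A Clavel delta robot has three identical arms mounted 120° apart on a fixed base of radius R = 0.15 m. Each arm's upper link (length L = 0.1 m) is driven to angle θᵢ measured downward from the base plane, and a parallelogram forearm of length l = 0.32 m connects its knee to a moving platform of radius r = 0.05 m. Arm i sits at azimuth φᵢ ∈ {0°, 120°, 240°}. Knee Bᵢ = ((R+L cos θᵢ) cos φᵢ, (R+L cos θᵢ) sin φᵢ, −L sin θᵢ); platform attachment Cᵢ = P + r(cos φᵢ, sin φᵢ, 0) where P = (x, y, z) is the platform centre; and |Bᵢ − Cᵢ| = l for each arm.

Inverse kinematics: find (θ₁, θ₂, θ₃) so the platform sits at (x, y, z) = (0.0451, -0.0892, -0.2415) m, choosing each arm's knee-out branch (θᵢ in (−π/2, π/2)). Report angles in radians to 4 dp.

arm 1 (φ=0.0°): x'=0.0451, y'=-0.0892
  A=0.0549, B=-0.2415, C=(l²−L²−A²−y'²−z²)/(2L)=0.1155
  θ1 = atan2(B,A) + arccos(C/0.2477) = -0.2618
rotate P by −φ2: (-0.0998, 0.0055, -0.2415)
  A cos θ + B sin θ = C:  0.1998·cos θ + -0.2415·sin θ = -0.0294
  √(A²+B²)=0.3134;  θ2 = -0.8796+1.6646 ≈ 0.7850
arm 3 (φ=240.0°): x'=0.0547, y'=0.0837
  e−x'=0.0453;  (l²−L²−(e−x')²−y'²−z²)/2L = 0.1251
  θ3 = atan2(B,A) + arccos(C/0.2457) = -0.3489

θ₁ = -0.2618, θ₂ = 0.7850, θ₃ = -0.3489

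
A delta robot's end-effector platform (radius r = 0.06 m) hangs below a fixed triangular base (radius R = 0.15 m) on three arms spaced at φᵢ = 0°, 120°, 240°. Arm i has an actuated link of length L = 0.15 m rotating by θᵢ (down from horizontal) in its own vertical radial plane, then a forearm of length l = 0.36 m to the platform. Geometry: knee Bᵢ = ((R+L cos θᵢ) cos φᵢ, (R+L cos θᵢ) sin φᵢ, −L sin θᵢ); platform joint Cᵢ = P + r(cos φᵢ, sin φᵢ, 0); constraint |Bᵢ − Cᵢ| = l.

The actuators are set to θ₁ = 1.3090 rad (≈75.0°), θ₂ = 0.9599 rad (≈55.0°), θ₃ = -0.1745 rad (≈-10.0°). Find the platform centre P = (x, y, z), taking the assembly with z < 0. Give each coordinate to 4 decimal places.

φ1=0.0°: virtual centre (0.1288, 0.0000, -0.1449), radius l
centre 2 = (0.1760·cos120.0°, 0.1760·sin120.0°, -0.1229) = (-0.0880, 0.1525, -0.1229)
centre 3 = (0.2377·cos240.0°, 0.2377·sin240.0°, 0.0260) = (-0.1189, -0.2059, 0.0260)
|centre ₂|²−|centre ₁|² = 0.0085;  |centre ₃|²−|centre ₁|² = 0.0196
linear system: -0.4337x+0.3049y = 0.0085−0.0440z; -0.4954x+-0.4117y = 0.0196−0.3419z
Cramer: x(z) = -0.0288+0.3713z;  y(z) = -0.0130+0.3836z
into |P−centre ₁|² = l²: 1.2850z² + 0.1628z + -0.0836 = 0;  Δ = 0.4562;  z = -0.3262 or 0.1995 → z<0 root = -0.3262
x = -0.1498, y = -0.1381

(-0.1498, -0.1381, -0.3262)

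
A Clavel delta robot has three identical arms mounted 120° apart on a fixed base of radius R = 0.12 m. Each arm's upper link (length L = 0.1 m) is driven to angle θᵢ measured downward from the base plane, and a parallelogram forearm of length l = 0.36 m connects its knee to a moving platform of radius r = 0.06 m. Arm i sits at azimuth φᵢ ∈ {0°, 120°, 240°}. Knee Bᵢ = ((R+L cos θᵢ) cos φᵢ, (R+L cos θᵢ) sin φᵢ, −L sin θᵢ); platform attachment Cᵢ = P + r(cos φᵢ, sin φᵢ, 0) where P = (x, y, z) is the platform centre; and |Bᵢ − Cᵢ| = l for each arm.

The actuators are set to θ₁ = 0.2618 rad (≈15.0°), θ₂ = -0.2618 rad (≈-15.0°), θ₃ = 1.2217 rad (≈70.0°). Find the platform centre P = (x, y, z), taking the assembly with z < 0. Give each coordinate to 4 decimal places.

(0.0438, 0.1934, -0.3078)

φ1=0.0°: virtual centre (0.1566, 0.0000, -0.0259), radius l
arm 2 at φ=120.0°: ρ2 = 0.1566;  centre 2 = (-0.0783, 0.1356, 0.0259)
centre 3 = (0.0942·cos240.0°, 0.0942·sin240.0°, -0.0940) = (-0.0471, -0.0816, -0.0940)
subtract pairs → two planes through P
[-0.4698 0.2712 0.1035]·P = 0.0000;  [-0.4074 -0.1632 -0.1362]·P = -0.0075
det = 0.1871;  x = 0.0108+-0.1071z,  y = 0.0188+-0.5672z
sphere 1 gives Az²+Bz+C=0 with A=1.3332, B=0.0617, C=-0.1073;  B²−4AC=0.5762;  roots -0.3078, 0.2616;  negative root z = -0.3078
x = 0.0438, y = 0.1934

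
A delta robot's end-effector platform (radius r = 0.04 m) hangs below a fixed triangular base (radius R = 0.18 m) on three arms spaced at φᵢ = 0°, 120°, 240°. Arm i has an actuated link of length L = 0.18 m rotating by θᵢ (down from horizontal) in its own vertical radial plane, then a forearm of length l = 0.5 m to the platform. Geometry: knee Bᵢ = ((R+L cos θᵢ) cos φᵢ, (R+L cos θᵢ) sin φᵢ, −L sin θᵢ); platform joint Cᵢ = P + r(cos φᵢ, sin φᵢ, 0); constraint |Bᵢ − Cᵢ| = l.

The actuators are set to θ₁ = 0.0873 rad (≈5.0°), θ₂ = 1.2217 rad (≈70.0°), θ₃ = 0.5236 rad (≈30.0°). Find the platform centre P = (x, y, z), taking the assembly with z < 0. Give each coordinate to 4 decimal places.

O1 = (0.3193·cos0.0°, 0.3193·sin0.0°, -0.0157) = (0.3193, 0.0000, -0.0157)
φ2=120.0°: virtual centre (-0.1008, 0.1746, -0.1691), radius l
arm 3 at φ=240.0°: ρ3 = 0.2959;  O3 = (-0.1479, -0.2562, -0.0900)
subtract pairs → two planes through P
linear system: -0.8402x+0.3491y = -0.0330−-0.3069z; -0.9345x+-0.5125y = -0.0066−-0.1486z
Cramer: x(z) = 0.0254-0.2764z;  y(z) = -0.0334+0.2140z
sphere 1 gives Az²+Bz+C=0 with A=1.1222, B=0.1796, C=-0.1622;  B²−4AC=0.7604;  roots -0.4686, 0.3085;  negative root z = -0.4686
x = 0.1548, y = -0.1337

(0.1548, -0.1337, -0.4686)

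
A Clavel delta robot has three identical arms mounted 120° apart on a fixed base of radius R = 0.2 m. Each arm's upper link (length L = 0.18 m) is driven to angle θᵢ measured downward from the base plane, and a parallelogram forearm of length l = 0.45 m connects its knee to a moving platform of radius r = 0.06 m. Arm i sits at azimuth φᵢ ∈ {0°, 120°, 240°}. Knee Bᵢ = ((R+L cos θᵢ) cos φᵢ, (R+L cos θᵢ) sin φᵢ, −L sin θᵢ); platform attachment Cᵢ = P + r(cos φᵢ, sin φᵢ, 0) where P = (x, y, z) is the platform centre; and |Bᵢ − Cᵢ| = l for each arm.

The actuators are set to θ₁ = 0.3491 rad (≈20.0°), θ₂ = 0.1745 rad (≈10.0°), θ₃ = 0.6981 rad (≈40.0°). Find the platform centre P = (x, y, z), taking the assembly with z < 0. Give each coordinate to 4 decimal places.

arm 1 at φ=0.0°: e+L cos θ1 = 0.3091;  O1 = (0.3091, 0.0000, -0.0616)
arm 2 at φ=120.0°: e+L cos θ2 = 0.3173;  O2 = (-0.1586, 0.2748, -0.0313)
arm 3 at φ=240.0°: e+L cos θ3 = 0.2779;  O3 = (-0.1389, -0.2407, -0.1157)
|O₂|²−|O₁|² = 0.0023;  |O₃|²−|O₁|² = -0.0088
[-0.9356 0.5495 0.0606]·P = 0.0023;  [-0.8962 -0.4813 -0.1083]·P = -0.0088
det = 0.9428;  x = 0.0039+-0.0321z,  y = 0.0108+-0.1651z
into |P−O₁|² = l²: 1.0283z² + 0.1392z + -0.1054 = 0;  Δ = 0.4531;  z = -0.3950 or 0.2596 → z<0 root = -0.3950
x = 0.0166, y = 0.0760

(0.0166, 0.0760, -0.3950)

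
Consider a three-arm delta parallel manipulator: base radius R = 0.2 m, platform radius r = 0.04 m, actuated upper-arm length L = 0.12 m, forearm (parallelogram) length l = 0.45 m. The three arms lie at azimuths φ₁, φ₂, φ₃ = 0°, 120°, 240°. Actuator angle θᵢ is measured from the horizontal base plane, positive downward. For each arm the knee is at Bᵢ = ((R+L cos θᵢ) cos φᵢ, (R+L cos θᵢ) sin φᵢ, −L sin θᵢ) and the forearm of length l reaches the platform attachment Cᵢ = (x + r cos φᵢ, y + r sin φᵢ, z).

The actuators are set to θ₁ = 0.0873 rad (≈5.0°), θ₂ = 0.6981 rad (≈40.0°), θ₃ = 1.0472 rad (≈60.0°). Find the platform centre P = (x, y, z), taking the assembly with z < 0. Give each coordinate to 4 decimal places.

(0.1042, 0.0443, -0.4225)

arm 1 at φ=0.0°: ρ1 = 0.2795;  S1 = (0.2795, 0.0000, -0.0105)
arm 2 at φ=120.0°: ρ2 = 0.2519;  S2 = (-0.1260, 0.2182, -0.0771)
φ3=240.0°: virtual centre (-0.1100, -0.1905, -0.1039), radius l
|S₂|²−|S₁|² = -0.0088;  |S₃|²−|S₁|² = -0.0191
[-0.8110 0.4364 -0.1333]·P = -0.0088;  [-0.7791 -0.3811 -0.1869]·P = -0.0191
Cramer: x(z) = 0.0180-0.2040z;  y(z) = 0.0132-0.0735z
quadratic in z: (1.0470)z²+(0.1257)z+(-0.1338)=0, √Δ=0.7591 → z ∈ {-0.4225, 0.3025}; z = -0.4225 (taking z<0)
x = 0.1042, y = 0.0443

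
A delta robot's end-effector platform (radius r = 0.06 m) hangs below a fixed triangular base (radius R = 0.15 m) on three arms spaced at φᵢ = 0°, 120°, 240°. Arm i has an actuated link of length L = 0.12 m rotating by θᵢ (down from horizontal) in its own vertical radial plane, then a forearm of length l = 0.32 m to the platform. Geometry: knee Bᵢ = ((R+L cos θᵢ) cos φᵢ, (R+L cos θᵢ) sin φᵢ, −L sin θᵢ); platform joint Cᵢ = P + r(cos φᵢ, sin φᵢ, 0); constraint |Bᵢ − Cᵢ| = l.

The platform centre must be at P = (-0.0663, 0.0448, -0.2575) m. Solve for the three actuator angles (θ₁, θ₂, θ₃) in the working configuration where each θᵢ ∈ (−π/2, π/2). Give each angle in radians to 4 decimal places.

φ1=0.0° → target in arm frame (-0.0663, 0.0448)
  A=0.1563, B=-0.2575, C=(l²−L²−A²−y'²−z²)/(2L)=-0.0198
  √(A²+B²)=0.3012;  θ1 = -1.0253+1.6365 ≈ 0.6112
arm 2 (φ=120.0°): x'=0.0719, y'=0.0350
  A cos θ + B sin θ = C:  0.0181·cos θ + -0.2575·sin θ = 0.0839
  γ=atan2(-0.2575,0.0181)=-1.5008;  ψ=arccos(0.3251)=1.2397;  θ2=γ+ψ≈-0.2611
rotate P by −φ3: (-0.0056, -0.0798, -0.2575)
  A=0.0956, B=-0.2575, C=(l²−L²−A²−y'²−z²)/(2L)=0.0257
  √(A²+B²)=0.2747;  θ3 = -1.2151+1.4770 ≈ 0.2619

θ₁ = 0.6112, θ₂ = -0.2611, θ₃ = 0.2619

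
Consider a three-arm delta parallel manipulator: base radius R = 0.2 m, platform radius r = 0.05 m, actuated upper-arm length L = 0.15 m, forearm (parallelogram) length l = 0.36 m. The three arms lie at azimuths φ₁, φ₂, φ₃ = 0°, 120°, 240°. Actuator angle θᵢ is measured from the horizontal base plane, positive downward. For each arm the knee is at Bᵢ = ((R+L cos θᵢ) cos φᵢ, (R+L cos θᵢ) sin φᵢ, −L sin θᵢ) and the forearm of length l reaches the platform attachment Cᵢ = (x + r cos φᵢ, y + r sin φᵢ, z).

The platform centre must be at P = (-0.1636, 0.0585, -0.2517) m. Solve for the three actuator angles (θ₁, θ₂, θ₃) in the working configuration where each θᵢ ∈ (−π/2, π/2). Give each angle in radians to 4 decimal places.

φ1=0.0° → target in arm frame (-0.1636, 0.0585)
  A cos θ + B sin θ = C:  0.3136·cos θ + -0.2517·sin θ = -0.1934
  √(A²+B²)=0.4021;  θ1 = -0.6763+2.0725 ≈ 1.3962
rotate P by −φ2: (0.1325, 0.1124, -0.2517)
  e−x'=0.0175;  (l²−L²−(e−x')²−y'²−z²)/2L = 0.1027
  √(A²+B²)=0.2523;  θ2 = -1.5012+1.1518 ≈ -0.3495
arm 3 (φ=240.0°): x'=0.0311, y'=-0.1709
  A=0.1189, B=-0.2517, C=(l²−L²−A²−y'²−z²)/(2L)=0.0013
  θ3 = atan2(B,A) + arccos(C/0.2784) = 0.4364

θ₁ = 1.3962, θ₂ = -0.3495, θ₃ = 0.4364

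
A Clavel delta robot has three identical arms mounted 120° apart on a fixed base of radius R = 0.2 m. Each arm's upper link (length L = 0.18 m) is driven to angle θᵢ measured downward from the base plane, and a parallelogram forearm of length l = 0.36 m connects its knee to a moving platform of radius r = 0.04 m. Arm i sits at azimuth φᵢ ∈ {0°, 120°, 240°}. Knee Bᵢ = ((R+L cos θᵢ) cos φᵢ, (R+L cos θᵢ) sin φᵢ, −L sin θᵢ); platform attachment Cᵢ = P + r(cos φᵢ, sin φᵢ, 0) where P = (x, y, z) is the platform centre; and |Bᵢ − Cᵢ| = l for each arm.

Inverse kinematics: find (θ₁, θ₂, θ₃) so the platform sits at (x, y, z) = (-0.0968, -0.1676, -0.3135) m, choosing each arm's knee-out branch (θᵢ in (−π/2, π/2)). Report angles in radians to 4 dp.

rotate P by −φ1: (-0.0968, -0.1676, -0.3135)
  e−x'=0.2568;  (l²−L²−(e−x')²−y'²−z²)/2L = -0.2642
  γ=atan2(-0.3135,0.2568)=-0.8845;  ψ=arccos(-0.6520)=2.2810;  θ1=γ+ψ≈1.3965
rotate P by −φ2: (-0.0967, 0.1676, -0.3135)
  e−x'=0.2567;  (l²−L²−(e−x')²−y'²−z²)/2L = -0.2642
  θ2 = atan2(B,A) + arccos(C/0.4052) = 1.3963
φ3=240.0° → target in arm frame (0.1935, 0.0000)
  A=-0.0335, B=-0.3135, C=(l²−L²−A²−y'²−z²)/(2L)=-0.0061
  θ3 = atan2(B,A) + arccos(C/0.3153) = -0.0871

θ₁ = 1.3965, θ₂ = 1.3963, θ₃ = -0.0871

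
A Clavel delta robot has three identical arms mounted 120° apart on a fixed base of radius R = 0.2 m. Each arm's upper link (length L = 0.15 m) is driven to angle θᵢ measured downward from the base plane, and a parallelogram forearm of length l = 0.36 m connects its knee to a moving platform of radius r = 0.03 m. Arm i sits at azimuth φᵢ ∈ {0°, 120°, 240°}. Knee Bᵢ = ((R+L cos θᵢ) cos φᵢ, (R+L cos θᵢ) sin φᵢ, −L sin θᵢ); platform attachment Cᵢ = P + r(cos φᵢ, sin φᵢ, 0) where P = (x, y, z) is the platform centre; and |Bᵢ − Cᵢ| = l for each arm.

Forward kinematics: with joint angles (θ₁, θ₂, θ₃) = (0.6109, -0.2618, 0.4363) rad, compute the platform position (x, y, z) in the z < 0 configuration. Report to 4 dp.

(-0.0413, 0.0429, -0.2128)

S1 = (0.2929·cos0.0°, 0.2929·sin0.0°, -0.0860) = (0.2929, 0.0000, -0.0860)
φ2=120.0°: virtual centre (-0.1574, 0.2727, 0.0388), radius l
arm 3 at φ=240.0°: ρ3 = 0.3059;  S3 = (-0.1530, -0.2650, -0.0634)
eliminate P² terms by subtracting sphere 1 from 2 and 3
plane₁₂: -0.9006x+0.5454y+0.2497z = 0.0075
det = 0.9636;  x = -0.0066+0.1630z,  y = 0.0028+-0.1887z
sphere 1 gives Az²+Bz+C=0 with A=1.0622, B=0.0734, C=-0.0325;  B²−4AC=0.1434;  roots -0.2128, 0.1437;  negative root z = -0.2128
x = -0.0413, y = 0.0429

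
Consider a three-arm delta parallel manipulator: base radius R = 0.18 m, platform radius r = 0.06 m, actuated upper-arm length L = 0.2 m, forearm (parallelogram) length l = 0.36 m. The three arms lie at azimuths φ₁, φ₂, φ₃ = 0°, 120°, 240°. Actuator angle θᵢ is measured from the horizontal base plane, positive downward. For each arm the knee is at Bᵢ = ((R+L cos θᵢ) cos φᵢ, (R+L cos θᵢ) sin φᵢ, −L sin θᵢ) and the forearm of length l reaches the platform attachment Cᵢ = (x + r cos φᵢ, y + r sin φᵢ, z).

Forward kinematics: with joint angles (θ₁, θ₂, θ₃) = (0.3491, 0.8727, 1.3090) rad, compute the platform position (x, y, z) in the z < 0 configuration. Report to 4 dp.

S1 = (0.3079·cos0.0°, 0.3079·sin0.0°, -0.0684) = (0.3079, 0.0000, -0.0684)
arm 2 at φ=120.0°: (R−r)+L cos θ2 = 0.2486;  S2 = (-0.1243, 0.2153, -0.1532)
φ3=240.0°: virtual centre (-0.0859, -0.1488, -0.1932), radius l
subtract pairs → two planes through P
plane₁₂: -0.8644x+0.4305y+-0.1696z = -0.0143
det = 0.5962;  x = 0.0307+-0.2648z,  y = 0.0286+-0.1377z
into |P−S₁|² = l²: 1.0891z² + 0.2758z + -0.0472 = 0;  Δ = 0.2819;  z = -0.3704 or 0.1171 → z<0 root = -0.3704
x = 0.1288, y = 0.0796

(0.1288, 0.0796, -0.3704)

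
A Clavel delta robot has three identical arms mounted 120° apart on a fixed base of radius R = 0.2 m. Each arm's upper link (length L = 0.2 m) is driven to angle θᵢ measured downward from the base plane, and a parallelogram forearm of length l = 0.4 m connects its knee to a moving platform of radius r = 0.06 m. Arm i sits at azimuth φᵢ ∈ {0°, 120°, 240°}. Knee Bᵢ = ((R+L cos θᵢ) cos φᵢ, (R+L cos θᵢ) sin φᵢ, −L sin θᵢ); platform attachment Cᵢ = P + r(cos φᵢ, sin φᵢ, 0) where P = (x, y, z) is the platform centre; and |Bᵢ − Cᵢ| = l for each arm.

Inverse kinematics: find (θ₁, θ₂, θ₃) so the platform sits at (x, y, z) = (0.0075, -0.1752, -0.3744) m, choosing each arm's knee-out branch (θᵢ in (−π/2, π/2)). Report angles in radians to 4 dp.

θ₁ = 0.7854, θ₂ = 1.3090, θ₃ = 0.1742

rotate P by −φ1: (0.0075, -0.1752, -0.3744)
  e−x'=0.1325;  (l²−L²−(e−x')²−y'²−z²)/2L = -0.1711
  γ=atan2(-0.3744,0.1325)=-1.2307;  ψ=arccos(-0.4307)=2.0161;  θ1=γ+ψ≈0.7854
φ2=120.0° → target in arm frame (-0.1555, 0.0811)
  A=0.2955, B=-0.3744, C=(l²−L²−A²−y'²−z²)/(2L)=-0.2852
  γ=atan2(-0.3744,0.2955)=-0.9027;  ψ=arccos(-0.5979)=2.2116;  θ2=γ+ψ≈1.3090
rotate P by −φ3: (0.1480, 0.0941, -0.3744)
  e−x'=-0.0080;  (l²−L²−(e−x')²−y'²−z²)/2L = -0.0727
  γ=atan2(-0.3744,-0.0080)=-1.5921;  ψ=arccos(-0.1942)=1.7663;  θ3=γ+ψ≈0.1742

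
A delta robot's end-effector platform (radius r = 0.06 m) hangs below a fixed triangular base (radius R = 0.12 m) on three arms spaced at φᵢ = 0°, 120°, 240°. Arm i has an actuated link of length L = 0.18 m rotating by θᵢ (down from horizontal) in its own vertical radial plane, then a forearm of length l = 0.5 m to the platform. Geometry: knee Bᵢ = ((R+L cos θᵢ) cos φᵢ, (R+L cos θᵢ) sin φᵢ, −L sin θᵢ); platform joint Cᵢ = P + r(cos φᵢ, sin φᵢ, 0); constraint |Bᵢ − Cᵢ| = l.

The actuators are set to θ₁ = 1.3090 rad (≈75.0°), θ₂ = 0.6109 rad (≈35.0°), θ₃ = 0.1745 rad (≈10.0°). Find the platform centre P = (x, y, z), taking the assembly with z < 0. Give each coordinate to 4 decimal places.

(-0.2683, -0.0865, -0.4933)

φ1=0.0°: virtual centre (0.1066, 0.0000, -0.1739), radius l
φ2=120.0°: virtual centre (-0.1037, 0.1797, -0.1032), radius l
arm 3 at φ=240.0°: e+L cos θ3 = 0.2373;  O3 = (-0.1186, -0.2055, -0.0313)
|O₂|²−|O₁|² = 0.0121;  |O₃|²−|O₁|² = 0.0157
linear system: -0.4206x+0.3593y = 0.0121−0.1412z; -0.4504x+-0.4110y = 0.0157−0.2852z
det = 0.3347;  x = -0.0317+0.4796z,  y = -0.0034+0.1684z
sphere 1 gives Az²+Bz+C=0 with A=1.2584, B=0.2139, C=-0.2006;  B²−4AC=1.0557;  roots -0.4933, 0.3232;  negative root z = -0.4933
x = -0.2683, y = -0.0865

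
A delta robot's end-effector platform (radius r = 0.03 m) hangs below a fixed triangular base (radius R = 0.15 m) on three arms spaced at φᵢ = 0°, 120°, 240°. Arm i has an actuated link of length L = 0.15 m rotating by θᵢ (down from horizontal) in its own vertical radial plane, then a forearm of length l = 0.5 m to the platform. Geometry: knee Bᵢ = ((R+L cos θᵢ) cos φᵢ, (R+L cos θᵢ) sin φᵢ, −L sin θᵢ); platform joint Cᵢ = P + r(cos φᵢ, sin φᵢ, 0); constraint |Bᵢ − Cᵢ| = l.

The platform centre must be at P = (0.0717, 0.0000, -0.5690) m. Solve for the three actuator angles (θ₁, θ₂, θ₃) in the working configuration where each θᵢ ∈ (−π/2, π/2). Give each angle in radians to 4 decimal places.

rotate P by −φ1: (0.0717, 0.0000, -0.5690)
  A=0.0483, B=-0.5690, C=(l²−L²−A²−y'²−z²)/(2L)=-0.3286
  √(A²+B²)=0.5710;  θ1 = -1.4861+2.1840 ≈ 0.6979
φ2=120.0° → target in arm frame (-0.0358, -0.0621)
  A cos θ + B sin θ = C:  0.1558·cos θ + -0.5690·sin θ = -0.4147
  θ2 = atan2(B,A) + arccos(C/0.5900) = 1.0468
φ3=240.0° → target in arm frame (-0.0359, 0.0621)
  A cos θ + B sin θ = C:  0.1559·cos θ + -0.5690·sin θ = -0.4147
  θ3 = atan2(B,A) + arccos(C/0.5900) = 1.0468

θ₁ = 0.6979, θ₂ = 1.0468, θ₃ = 1.0468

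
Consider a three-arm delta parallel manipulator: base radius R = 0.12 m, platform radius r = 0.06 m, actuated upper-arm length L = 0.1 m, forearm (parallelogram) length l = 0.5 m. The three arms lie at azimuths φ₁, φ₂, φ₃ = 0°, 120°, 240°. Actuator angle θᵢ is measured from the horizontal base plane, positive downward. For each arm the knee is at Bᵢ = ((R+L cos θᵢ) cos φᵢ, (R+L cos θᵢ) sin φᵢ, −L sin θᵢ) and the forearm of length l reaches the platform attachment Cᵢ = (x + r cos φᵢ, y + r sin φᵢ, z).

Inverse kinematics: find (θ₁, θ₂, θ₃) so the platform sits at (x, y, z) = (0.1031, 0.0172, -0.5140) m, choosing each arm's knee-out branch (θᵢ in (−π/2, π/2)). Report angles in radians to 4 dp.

θ₁ = 0.1746, θ₂ = 0.6108, θ₃ = 0.6980

rotate P by −φ1: (0.1031, 0.0172, -0.5140)
  A=-0.0431, B=-0.5140, C=(l²−L²−A²−y'²−z²)/(2L)=-0.1317
  √(A²+B²)=0.5158;  θ1 = -1.6545+1.8291 ≈ 0.1746
rotate P by −φ2: (-0.0367, -0.0979, -0.5140)
  e−x'=0.0967;  (l²−L²−(e−x')²−y'²−z²)/2L = -0.2156
  θ2 = atan2(B,A) + arccos(C/0.5230) = 0.6108
arm 3 (φ=240.0°): x'=-0.0664, y'=0.0807
  e−x'=0.1264;  (l²−L²−(e−x')²−y'²−z²)/2L = -0.2335
  √(A²+B²)=0.5293;  θ3 = -1.3296+2.0276 ≈ 0.6980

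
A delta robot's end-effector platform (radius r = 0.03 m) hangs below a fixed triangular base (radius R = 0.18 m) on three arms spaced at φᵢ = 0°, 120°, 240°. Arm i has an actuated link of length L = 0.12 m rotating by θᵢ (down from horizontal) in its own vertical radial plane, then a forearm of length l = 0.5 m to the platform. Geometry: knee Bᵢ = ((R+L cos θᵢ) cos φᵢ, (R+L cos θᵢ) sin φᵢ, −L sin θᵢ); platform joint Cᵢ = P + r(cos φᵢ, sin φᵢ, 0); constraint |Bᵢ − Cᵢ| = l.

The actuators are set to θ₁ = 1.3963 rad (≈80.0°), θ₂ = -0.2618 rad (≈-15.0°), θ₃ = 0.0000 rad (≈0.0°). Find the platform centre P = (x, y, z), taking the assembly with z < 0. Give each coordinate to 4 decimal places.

(-0.2302, 0.0275, -0.4155)

centre 1 = (0.1708·cos0.0°, 0.1708·sin0.0°, -0.1182) = (0.1708, 0.0000, -0.1182)
arm 2 at φ=120.0°: ρ2 = 0.2659;  centre 2 = (-0.1330, 0.2303, 0.0311)
arm 3 at φ=240.0°: ρ3 = 0.2700;  centre 3 = (-0.1350, -0.2338, 0.0000)
subtract pairs → two planes through P
linear system: -0.6076x+0.4606y = 0.0285−0.2985z; -0.6117x+-0.4677y = 0.0297−0.2364z
Cramer: x(z) = -0.0478+0.4391z;  y(z) = -0.0011-0.0689z
sphere 1 gives Az²+Bz+C=0 with A=1.1975, B=0.0445, C=-0.1882;  B²−4AC=0.9036;  roots -0.4155, 0.3783;  negative root z = -0.4155
x = -0.2302, y = 0.0275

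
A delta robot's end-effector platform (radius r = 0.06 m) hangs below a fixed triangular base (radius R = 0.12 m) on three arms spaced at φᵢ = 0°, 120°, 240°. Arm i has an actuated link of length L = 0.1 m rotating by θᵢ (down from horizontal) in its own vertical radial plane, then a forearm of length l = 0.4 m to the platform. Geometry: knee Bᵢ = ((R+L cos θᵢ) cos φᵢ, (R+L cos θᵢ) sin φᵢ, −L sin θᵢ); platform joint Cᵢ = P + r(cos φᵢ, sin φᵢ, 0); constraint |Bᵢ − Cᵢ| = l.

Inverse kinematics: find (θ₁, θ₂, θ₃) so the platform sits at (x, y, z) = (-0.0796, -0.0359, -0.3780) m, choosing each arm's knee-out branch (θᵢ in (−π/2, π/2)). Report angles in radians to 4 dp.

φ1=0.0° → target in arm frame (-0.0796, -0.0359)
  A cos θ + B sin θ = C:  0.1396·cos θ + -0.3780·sin θ = -0.0683
  γ=atan2(-0.3780,0.1396)=-1.2170;  ψ=arccos(-0.1695)=1.7411;  θ1=γ+ψ≈0.5241
rotate P by −φ2: (0.0087, 0.0869, -0.3780)
  A cos θ + B sin θ = C:  0.0513·cos θ + -0.3780·sin θ = -0.0153
  √(A²+B²)=0.3815;  θ2 = -1.4359+1.6110 ≈ 0.1750
φ3=240.0° → target in arm frame (0.0709, -0.0510)
  A cos θ + B sin θ = C:  -0.0109·cos θ + -0.3780·sin θ = 0.0220
  γ=atan2(-0.3780,-0.0109)=-1.5996;  ψ=arccos(0.0581)=1.5126;  θ3=γ+ψ≈-0.0870

θ₁ = 0.5241, θ₂ = 0.1750, θ₃ = -0.0870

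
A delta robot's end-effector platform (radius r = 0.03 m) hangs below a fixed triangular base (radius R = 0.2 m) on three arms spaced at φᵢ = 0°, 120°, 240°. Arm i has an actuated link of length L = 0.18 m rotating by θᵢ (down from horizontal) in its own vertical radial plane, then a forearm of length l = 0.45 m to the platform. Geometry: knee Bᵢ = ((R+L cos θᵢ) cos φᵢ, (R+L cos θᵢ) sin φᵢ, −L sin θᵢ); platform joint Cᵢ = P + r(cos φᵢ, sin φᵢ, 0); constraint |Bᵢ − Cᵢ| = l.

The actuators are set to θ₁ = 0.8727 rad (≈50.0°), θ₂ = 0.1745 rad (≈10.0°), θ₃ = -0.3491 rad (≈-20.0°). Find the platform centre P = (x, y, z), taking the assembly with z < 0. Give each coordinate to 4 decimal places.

centre 1 = (0.2857·cos0.0°, 0.2857·sin0.0°, -0.1379) = (0.2857, 0.0000, -0.1379)
centre 2 = (0.3473·cos120.0°, 0.3473·sin120.0°, -0.0313) = (-0.1736, 0.3007, -0.0313)
arm 3 at φ=240.0°: (R−r)+L cos θ3 = 0.3391;  centre 3 = (-0.1696, -0.2937, 0.0616)
subtract pairs → two planes through P
[-0.9187 0.6015 0.2133]·P = 0.0209;  [-0.9105 -0.5874 0.3989]·P = 0.0182
Cramer: x(z) = -0.0214+0.3359z;  y(z) = 0.0022+0.1584z
quadratic in z: (1.1379)z²+(0.0702)z+(-0.0892)=0, √Δ=0.6410 → z ∈ {-0.3125, 0.2508}; z = -0.3125 (taking z<0)
x = -0.1263, y = -0.0473

(-0.1263, -0.0473, -0.3125)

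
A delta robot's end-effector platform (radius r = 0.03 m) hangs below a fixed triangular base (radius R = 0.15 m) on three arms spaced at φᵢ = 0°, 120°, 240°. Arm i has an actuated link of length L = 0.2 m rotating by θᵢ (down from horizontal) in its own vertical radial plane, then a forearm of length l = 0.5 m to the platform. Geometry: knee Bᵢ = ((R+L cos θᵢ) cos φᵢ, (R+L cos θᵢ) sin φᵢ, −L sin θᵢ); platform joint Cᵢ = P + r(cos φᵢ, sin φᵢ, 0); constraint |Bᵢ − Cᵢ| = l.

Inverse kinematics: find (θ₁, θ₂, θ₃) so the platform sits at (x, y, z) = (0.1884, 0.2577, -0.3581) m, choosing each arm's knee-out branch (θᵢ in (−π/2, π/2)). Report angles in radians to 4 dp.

θ₁ = -0.2620, θ₂ = 0.0000, θ₃ = 1.3964

arm 1 (φ=0.0°): x'=0.1884, y'=0.2577
  A=-0.0684, B=-0.3581, C=(l²−L²−A²−y'²−z²)/(2L)=0.0267
  θ1 = atan2(B,A) + arccos(C/0.3646) = -0.2620
φ2=120.0° → target in arm frame (0.1290, -0.2920)
  A=-0.0090, B=-0.3581, C=(l²−L²−A²−y'²−z²)/(2L)=-0.0090
  γ=atan2(-0.3581,-0.0090)=-1.5959;  ψ=arccos(-0.0250)=1.5958;  θ2=γ+ψ≈0.0000
φ3=240.0° → target in arm frame (-0.3174, 0.0343)
  A cos θ + B sin θ = C:  0.4374·cos θ + -0.3581·sin θ = -0.2768
  γ=atan2(-0.3581,0.4374)=-0.6861;  ψ=arccos(-0.4896)=2.0825;  θ3=γ+ψ≈1.3964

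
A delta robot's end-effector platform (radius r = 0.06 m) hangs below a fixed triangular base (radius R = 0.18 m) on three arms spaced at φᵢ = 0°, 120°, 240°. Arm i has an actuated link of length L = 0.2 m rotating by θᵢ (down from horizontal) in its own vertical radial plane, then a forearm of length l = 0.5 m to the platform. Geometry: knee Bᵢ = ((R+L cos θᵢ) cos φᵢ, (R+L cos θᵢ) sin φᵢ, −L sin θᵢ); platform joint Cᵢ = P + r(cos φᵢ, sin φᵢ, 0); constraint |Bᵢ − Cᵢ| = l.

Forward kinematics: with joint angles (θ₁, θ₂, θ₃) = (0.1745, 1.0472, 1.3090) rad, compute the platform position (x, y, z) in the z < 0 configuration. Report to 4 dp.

(0.2250, 0.0638, -0.5220)

arm 1 at φ=0.0°: e+L cos θ1 = 0.3170;  O1 = (0.3170, 0.0000, -0.0347)
O2 = (0.2200·cos120.0°, 0.2200·sin120.0°, -0.1732) = (-0.1100, 0.1905, -0.1732)
φ3=240.0°: virtual centre (-0.0859, -0.1488, -0.1932), radius l
|O₂|²−|O₁|² = -0.0233;  |O₃|²−|O₁|² = -0.0348
plane₁₂: -0.8539x+0.3811y+-0.2770z = -0.0233
Cramer: x(z) = 0.0360-0.3621z;  y(z) = 0.0196-0.0846z
quadratic in z: (1.1383)z²+(0.2696)z+(-0.1695)=0, √Δ=0.9189 → z ∈ {-0.5220, 0.2852}; z = -0.5220 (taking z<0)
x = 0.2250, y = 0.0638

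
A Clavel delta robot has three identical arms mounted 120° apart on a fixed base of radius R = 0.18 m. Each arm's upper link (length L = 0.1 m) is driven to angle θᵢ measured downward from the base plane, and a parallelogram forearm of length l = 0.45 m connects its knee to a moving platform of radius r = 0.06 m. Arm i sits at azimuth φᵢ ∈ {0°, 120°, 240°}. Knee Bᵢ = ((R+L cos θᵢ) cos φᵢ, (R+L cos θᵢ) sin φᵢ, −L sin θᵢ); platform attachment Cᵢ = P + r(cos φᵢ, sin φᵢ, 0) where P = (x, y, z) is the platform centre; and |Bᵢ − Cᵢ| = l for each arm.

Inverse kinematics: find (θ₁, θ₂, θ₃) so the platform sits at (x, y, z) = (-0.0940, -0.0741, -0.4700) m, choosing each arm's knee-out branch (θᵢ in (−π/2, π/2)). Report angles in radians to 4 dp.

θ₁ = 1.3085, θ₂ = 0.9597, θ₃ = 0.3486

arm 1 (φ=0.0°): x'=-0.0940, y'=-0.0741
  A=0.2140, B=-0.4700, C=(l²−L²−A²−y'²−z²)/(2L)=-0.3984
  γ=atan2(-0.4700,0.2140)=-1.1435;  ψ=arccos(-0.7715)=2.4520;  θ1=γ+ψ≈1.3085
arm 2 (φ=120.0°): x'=-0.0172, y'=0.1185
  e−x'=0.1372;  (l²−L²−(e−x')²−y'²−z²)/2L = -0.3062
  √(A²+B²)=0.4896;  θ2 = -1.2868+2.2465 ≈ 0.9597
rotate P by −φ3: (0.1112, -0.0444, -0.4700)
  A=0.0088, B=-0.4700, C=(l²−L²−A²−y'²−z²)/(2L)=-0.1522
  θ3 = atan2(B,A) + arccos(C/0.4701) = 0.3486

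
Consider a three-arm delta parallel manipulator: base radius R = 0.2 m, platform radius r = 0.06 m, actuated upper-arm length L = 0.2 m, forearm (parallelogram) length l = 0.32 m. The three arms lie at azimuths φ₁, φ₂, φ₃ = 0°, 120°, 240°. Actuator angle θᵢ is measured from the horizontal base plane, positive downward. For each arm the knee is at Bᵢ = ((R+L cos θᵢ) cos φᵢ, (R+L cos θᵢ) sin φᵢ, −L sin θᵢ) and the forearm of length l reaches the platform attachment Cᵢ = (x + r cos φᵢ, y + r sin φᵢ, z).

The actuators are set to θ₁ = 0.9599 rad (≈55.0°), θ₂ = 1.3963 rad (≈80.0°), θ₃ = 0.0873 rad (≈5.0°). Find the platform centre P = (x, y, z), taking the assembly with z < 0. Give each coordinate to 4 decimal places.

φ1=0.0°: virtual centre (0.2547, 0.0000, -0.1638), radius l
S2 = (0.1747·cos120.0°, 0.1747·sin120.0°, -0.1970) = (-0.0874, 0.1513, -0.1970)
S3 = (0.3392·cos240.0°, 0.3392·sin240.0°, -0.0174) = (-0.1696, -0.2938, -0.0174)
|S₂|²−|S₁|² = -0.0224;  |S₃|²−|S₁|² = 0.0237
plane₁₂: -0.6842x+0.3026y+-0.0663z = -0.0224
det = 0.6588;  x = 0.0091+0.0754z,  y = -0.0534+0.3894z
sphere 1 gives Az²+Bz+C=0 with A=1.1573, B=0.2490, C=-0.0124;  B²−4AC=0.1193;  roots -0.2568, 0.0417;  negative root z = -0.2568
x = -0.0103, y = -0.1534

(-0.0103, -0.1534, -0.2568)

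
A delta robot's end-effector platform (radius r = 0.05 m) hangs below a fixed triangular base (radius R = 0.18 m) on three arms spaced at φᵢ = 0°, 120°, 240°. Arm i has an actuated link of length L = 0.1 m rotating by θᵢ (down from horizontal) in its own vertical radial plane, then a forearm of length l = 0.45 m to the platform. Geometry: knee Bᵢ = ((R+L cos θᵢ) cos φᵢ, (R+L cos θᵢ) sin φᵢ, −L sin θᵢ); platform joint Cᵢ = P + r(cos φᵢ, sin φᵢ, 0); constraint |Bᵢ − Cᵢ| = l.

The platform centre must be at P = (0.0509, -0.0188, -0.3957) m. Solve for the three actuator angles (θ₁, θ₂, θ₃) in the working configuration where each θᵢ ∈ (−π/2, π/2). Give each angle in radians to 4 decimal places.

θ₁ = -0.1744, θ₂ = 0.3488, θ₃ = 0.1742

φ1=0.0° → target in arm frame (0.0509, -0.0188)
  e−x'=0.0791;  (l²−L²−(e−x')²−y'²−z²)/2L = 0.1466
  γ=atan2(-0.3957,0.0791)=-1.3735;  ψ=arccos(0.3632)=1.1991;  θ1=γ+ψ≈-0.1744
rotate P by −φ2: (-0.0417, -0.0347, -0.3957)
  e−x'=0.1717;  (l²−L²−(e−x')²−y'²−z²)/2L = 0.0261
  θ2 = atan2(B,A) + arccos(C/0.4314) = 0.3488
rotate P by −φ3: (-0.0092, 0.0535, -0.3957)
  A cos θ + B sin θ = C:  0.1392·cos θ + -0.3957·sin θ = 0.0685
  γ=atan2(-0.3957,0.1392)=-1.2326;  ψ=arccos(0.1632)=1.4068;  θ3=γ+ψ≈0.1742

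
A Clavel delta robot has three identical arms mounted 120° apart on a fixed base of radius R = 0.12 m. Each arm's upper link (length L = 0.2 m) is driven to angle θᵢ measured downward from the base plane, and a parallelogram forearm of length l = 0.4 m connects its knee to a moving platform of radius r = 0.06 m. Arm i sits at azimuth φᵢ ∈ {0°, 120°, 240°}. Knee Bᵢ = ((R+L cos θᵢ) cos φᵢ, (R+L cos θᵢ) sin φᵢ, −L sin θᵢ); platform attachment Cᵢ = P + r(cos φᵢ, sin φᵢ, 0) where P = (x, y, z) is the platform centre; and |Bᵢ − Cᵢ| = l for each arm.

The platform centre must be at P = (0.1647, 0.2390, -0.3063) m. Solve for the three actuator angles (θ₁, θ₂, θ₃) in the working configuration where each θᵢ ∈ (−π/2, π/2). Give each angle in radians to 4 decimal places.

arm 1 (φ=0.0°): x'=0.1647, y'=0.2390
  A cos θ + B sin θ = C:  -0.1047·cos θ + -0.3063·sin θ = -0.1048
  θ1 = atan2(B,A) + arccos(C/0.3237) = 0.0002
φ2=120.0° → target in arm frame (0.1246, -0.2621)
  A cos θ + B sin θ = C:  -0.0646·cos θ + -0.3063·sin θ = -0.1168
  θ2 = atan2(B,A) + arccos(C/0.3130) = 0.1743
arm 3 (φ=240.0°): x'=-0.2893, y'=0.0231
  A=0.3493, B=-0.3063, C=(l²−L²−A²−y'²−z²)/(2L)=-0.2410
  γ=atan2(-0.3063,0.3493)=-0.7199;  ψ=arccos(-0.5187)=2.1161;  θ3=γ+ψ≈1.3962

θ₁ = 0.0002, θ₂ = 0.1743, θ₃ = 1.3962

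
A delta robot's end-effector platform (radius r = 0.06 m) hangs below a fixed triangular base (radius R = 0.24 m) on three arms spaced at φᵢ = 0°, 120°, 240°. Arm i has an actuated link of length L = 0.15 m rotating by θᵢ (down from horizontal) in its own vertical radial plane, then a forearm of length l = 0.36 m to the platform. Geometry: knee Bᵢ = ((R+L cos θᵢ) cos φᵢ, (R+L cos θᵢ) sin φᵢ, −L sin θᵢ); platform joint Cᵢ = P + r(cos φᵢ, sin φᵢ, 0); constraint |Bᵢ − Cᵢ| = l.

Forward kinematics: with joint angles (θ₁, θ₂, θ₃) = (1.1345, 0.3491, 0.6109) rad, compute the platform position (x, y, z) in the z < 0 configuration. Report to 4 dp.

(-0.0798, 0.0235, -0.2929)

centre 1 = (0.2434·cos0.0°, 0.2434·sin0.0°, -0.1359) = (0.2434, 0.0000, -0.1359)
arm 2 at φ=120.0°: e+L cos θ2 = 0.3210;  centre 2 = (-0.1605, 0.2780, -0.0513)
φ3=240.0°: virtual centre (-0.1514, -0.2623, -0.0860), radius l
subtract pairs → two planes through P
[-0.8077 0.5559 0.1693]·P = 0.0279;  [-0.7896 -0.5246 0.0998]·P = 0.0214
Cramer: x(z) = -0.0308+0.1673z;  y(z) = 0.0055-0.0615z
quadratic in z: (1.0318)z²+(0.1795)z+(-0.0359)=0, √Δ=0.4248 → z ∈ {-0.2929, 0.1189}; z = -0.2929 (taking z<0)
x = -0.0798, y = 0.0235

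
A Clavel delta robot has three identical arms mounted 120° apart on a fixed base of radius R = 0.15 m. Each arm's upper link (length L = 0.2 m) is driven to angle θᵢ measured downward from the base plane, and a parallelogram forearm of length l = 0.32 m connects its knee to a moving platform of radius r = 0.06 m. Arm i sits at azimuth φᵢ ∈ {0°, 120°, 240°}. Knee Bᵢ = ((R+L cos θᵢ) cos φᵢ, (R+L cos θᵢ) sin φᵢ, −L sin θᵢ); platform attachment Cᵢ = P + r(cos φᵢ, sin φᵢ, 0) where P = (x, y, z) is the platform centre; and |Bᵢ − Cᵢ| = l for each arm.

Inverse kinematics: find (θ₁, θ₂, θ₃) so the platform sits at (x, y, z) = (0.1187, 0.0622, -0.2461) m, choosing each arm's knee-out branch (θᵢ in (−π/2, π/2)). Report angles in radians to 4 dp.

rotate P by −φ1: (0.1187, 0.0622, -0.2461)
  A cos θ + B sin θ = C:  -0.0287·cos θ + -0.2461·sin θ = -0.0071
  γ=atan2(-0.2461,-0.0287)=-1.6869;  ψ=arccos(-0.0288)=1.5996;  θ1=γ+ψ≈-0.0873
rotate P by −φ2: (-0.0055, -0.1339, -0.2461)
  A cos θ + B sin θ = C:  0.0955·cos θ + -0.2461·sin θ = -0.0630
  √(A²+B²)=0.2640;  θ2 = -1.2007+1.8119 ≈ 0.6112
rotate P by −φ3: (-0.1132, 0.0717, -0.2461)
  A cos θ + B sin θ = C:  0.2032·cos θ + -0.2461·sin θ = -0.1115
  √(A²+B²)=0.3192;  θ3 = -0.8806+1.9277 ≈ 1.0472

θ₁ = -0.0873, θ₂ = 0.6112, θ₃ = 1.0472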